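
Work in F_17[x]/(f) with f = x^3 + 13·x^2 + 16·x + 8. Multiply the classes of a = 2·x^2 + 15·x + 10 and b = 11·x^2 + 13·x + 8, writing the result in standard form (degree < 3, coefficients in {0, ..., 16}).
Multiply as integer polynomials: a · b = 22·x^4 + 191·x^3 + 321·x^2 + 250·x + 80. Reducing coefficients mod 17: a · b ≡ 5·x^4 + 4·x^3 + 15·x^2 + 12·x + 12. Now divide by f(x) = x^3 + 13·x^2 + 16·x + 8 in F_17[x], eliminating the leading term at each step:
  leading term 5·x^4: subtract (5·x)·f(x) = 5·x^4 + 14·x^3 + 12·x^2 + 6·x, leaving 7·x^3 + 3·x^2 + 6·x + 12 (coefficients mod 17)
  leading term 7·x^3: subtract (7)·f(x) = 7·x^3 + 6·x^2 + 10·x + 5, leaving 14·x^2 + 13·x + 7 (coefficients mod 17)
The degree is now < 3, so this is the remainder. Hence a · b ≡ 14·x^2 + 13·x + 7 in F_17[x]/(f).

Final answer: a · b ≡ 14·x^2 + 13·x + 7 (mod f(x))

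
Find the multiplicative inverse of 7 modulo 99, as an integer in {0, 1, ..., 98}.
7^(−1) ≡ 85 (mod 99)

Apply the extended Euclidean algorithm to (99, 7), tracking rows (r, s, t) with s·99 + t·7 = r. Each division r_prev = q·r_cur + r_new produces the new row as (previous row) − q·(current row):
  row A: (99, 1, 0)   [1·99 + 0·7 = 99]
  row B: (7, 0, 1)   [0·99 + 1·7 = 7]
  99 = 14·7 + 1   → row C = row A − 14·row B = (1, 1, −14)   [check: 1·99 − 14·7 = 1]
  7 = 7·1 + 0   → remainder 0, stop. gcd = 1 (last nonzero row C).
The gcd is 1, so 7 is invertible mod 99. The last nonzero row gives 1·99 − 14·7 = 1, so t = −14. So 7^(−1) ≡ −14 ≡ 85 (mod 99). Verify: 7 · 85 = 595 ≡ 1 (mod 99). ✓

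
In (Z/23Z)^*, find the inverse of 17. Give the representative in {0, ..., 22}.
17^(−1) ≡ 19 (mod 23)

Apply the extended Euclidean algorithm to (23, 17), tracking rows (r, s, t) with s·23 + t·17 = r. Each division r_prev = q·r_cur + r_new produces the new row as (previous row) − q·(current row):
  row A: (23, 1, 0)   [1·23 + 0·17 = 23]
  row B: (17, 0, 1)   [0·23 + 1·17 = 17]
  23 = 1·17 + 6   → row C = row A − 1·row B = (6, 1, −1)   [check: 1·23 − 1·17 = 6]
  17 = 2·6 + 5   → row D = row B − 2·row C = (5, −2, 3)   [check: −2·23 + 3·17 = 5]
  6 = 1·5 + 1   → row E = row C − 1·row D = (1, 3, −4)   [check: 3·23 − 4·17 = 1]
  5 = 5·1 + 0   → remainder 0, stop. gcd = 1 (last nonzero row E).
The gcd is 1, so 17 is invertible mod 23. The last nonzero row gives 3·23 − 4·17 = 1, so t = −4. So 17^(−1) ≡ −4 ≡ 19 (mod 23). Verify: 17 · 19 = 323 ≡ 1 (mod 23). ✓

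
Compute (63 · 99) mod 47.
33

Reduce the factors first: 63 ≡ 16, 99 ≡ 5 (mod 47), so 63 · 99 ≡ 16 · 5 (mod 47). 16 · 5 = 80. Dividing by 47: 80 = 1·47 + 33. So (63 · 99) mod 47 = 33.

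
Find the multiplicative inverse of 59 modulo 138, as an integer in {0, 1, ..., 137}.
Apply the extended Euclidean algorithm to (138, 59), tracking rows (r, s, t) with s·138 + t·59 = r. Each division r_prev = q·r_cur + r_new produces the new row as (previous row) − q·(current row):
  row A: (138, 1, 0)   [1·138 + 0·59 = 138]
  row B: (59, 0, 1)   [0·138 + 1·59 = 59]
  138 = 2·59 + 20   → row C = row A − 2·row B = (20, 1, −2)   [check: 1·138 − 2·59 = 20]
  59 = 2·20 + 19   → row D = row B − 2·row C = (19, −2, 5)   [check: −2·138 + 5·59 = 19]
  20 = 1·19 + 1   → row E = row C − 1·row D = (1, 3, −7)   [check: 3·138 − 7·59 = 1]
  19 = 19·1 + 0   → remainder 0, stop. gcd = 1 (last nonzero row E).
The gcd is 1, so 59 is invertible mod 138. The last nonzero row gives 3·138 − 7·59 = 1, so t = −7. So 59^(−1) ≡ −7 ≡ 131 (mod 138). Verify: 59 · 131 = 7729 ≡ 1 (mod 138). ✓

Final answer: 59^(−1) ≡ 131 (mod 138)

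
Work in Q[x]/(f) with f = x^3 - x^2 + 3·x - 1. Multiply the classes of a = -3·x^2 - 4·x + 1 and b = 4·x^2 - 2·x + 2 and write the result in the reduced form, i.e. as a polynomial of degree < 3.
First multiply in Q[x] without reducing: a · b = -12·x^4 - 10·x^3 + 6·x^2 - 10·x + 2. Now divide by f(x) = x^3 - x^2 + 3·x - 1, eliminating the leading term at each step:
  leading term -12·x^4: subtract (-12·x)·f(x) = -12·x^4 + 12·x^3 - 36·x^2 + 12·x, leaving -22·x^3 + 42·x^2 - 22·x + 2
  leading term -22·x^3: subtract (-22)·f(x) = -22·x^3 + 22·x^2 - 66·x + 22, leaving 20·x^2 + 44·x - 20
The degree is now < 3, so this is the remainder. Hence a · b ≡ 20·x^2 + 44·x - 20 in Q[x]/(f).

Final answer: a · b ≡ 20·x^2 + 44·x - 20 (mod f(x))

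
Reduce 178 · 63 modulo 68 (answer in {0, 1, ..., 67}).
62

Reduce the factors first: 178 ≡ 42 (mod 68), so 178 · 63 ≡ 42 · 63 (mod 68). 42 · 63 = 2646. Dividing by 68: 2646 = 38·68 + 62. So (178 · 63) mod 68 = 62.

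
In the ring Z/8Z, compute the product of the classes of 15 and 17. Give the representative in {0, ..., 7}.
7

Reduce the factors first: 15 ≡ 7, 17 ≡ 1 (mod 8), so 15 · 17 ≡ 7 · 1 (mod 8). 7 · 1 = 7. Dividing by 8: 7 = 0·8 + 7. So (15 · 17) mod 8 = 7.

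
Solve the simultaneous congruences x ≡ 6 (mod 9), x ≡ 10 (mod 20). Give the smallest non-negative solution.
x ≡ 150 (mod 180); the representative in [0, 180) is 150

The moduli 9, 20 are pairwise coprime, so by the CRT there is a unique solution mod 9·20 = 180.
Solve by successive substitution. Start with x ≡ 6 (mod 9).
  Combine with x ≡ 10 (mod 20): write x = 6 + 9·t and require 6 + 9·t ≡ 10 (mod 20), i.e. 9·t ≡ 10 − 6 ≡ 4 (mod 20). Since 9^(−1) ≡ 9 (mod 20), t ≡ 9·4 ≡ 16 (mod 20). So x ≡ 6 + 9·16 = 150 (mod 180).
Unique solution in [0, 180): x = 150.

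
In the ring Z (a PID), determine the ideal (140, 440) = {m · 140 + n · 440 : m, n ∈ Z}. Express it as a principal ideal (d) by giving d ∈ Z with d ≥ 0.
In the PID Z, (a, b) is generated by gcd(a, b). Compute gcd(440, 140) with the extended Euclidean algorithm, tracking rows (r, s, t) with s·440 + t·140 = r:
  row A: (440, 1, 0)   [1·440 + 0·140 = 440]
  row B: (140, 0, 1)   [0·440 + 1·140 = 140]
  440 = 3·140 + 20   → row C = row A − 3·row B = (20, 1, −3)   [check: 1·440 − 3·140 = 20]
  140 = 7·20 + 0   → remainder 0, stop. gcd = 20 (last nonzero row C).
So gcd(140, 440) = 20, with Bézout identity 1·440 − 3·140 = 20. Containment (⊇): the Bézout identity exhibits 20 as an element of (140, 440), giving (20) ⊆ (140, 440). Containment (⊆): since 20 | 140 and 20 | 440 (140 = 20·7, 440 = 20·22), every Z-linear combination of 140 and 440 is divisible by 20, so (140, 440) ⊆ (20). Therefore (140, 440) = (20), d = 20.

Final answer: (140, 440) = (20); d = 20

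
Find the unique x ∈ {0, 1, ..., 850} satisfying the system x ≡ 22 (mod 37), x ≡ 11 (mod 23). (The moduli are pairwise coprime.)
x ≡ 540 (mod 851); the representative in [0, 851) is 540

The moduli 37, 23 are pairwise coprime, so by the CRT there is a unique solution mod 37·23 = 851.
Solve by successive substitution. Start with x ≡ 22 (mod 37).
  Combine with x ≡ 11 (mod 23): write x = 22 + 37·t and require 22 + 37·t ≡ 11 (mod 23), i.e. 37·t ≡ 11 − 22 ≡ 12 (mod 23). Since 37^(−1) ≡ 5 (mod 23) (37 ≡ 14 (mod 23)), t ≡ 5·12 ≡ 14 (mod 23). So x ≡ 22 + 37·14 = 540 (mod 851).
Unique solution in [0, 851): x = 540.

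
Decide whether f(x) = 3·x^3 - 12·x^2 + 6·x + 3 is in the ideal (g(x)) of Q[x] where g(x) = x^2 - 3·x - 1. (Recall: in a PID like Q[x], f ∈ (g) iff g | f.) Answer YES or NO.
In Q[x] the ideal (g) consists of all multiples of g, so f ∈ (g) iff g | f, i.e. iff the remainder of f on division by g is 0. Divide f by g (g is monic, so eliminate the leading term of the running remainder at each step):
  leading term 3·x^3: subtract (3·x)·g(x) = 3·x^3 - 9·x^2 - 3·x, leaving -3·x^2 + 9·x + 3
  leading term -3·x^2: subtract (-3)·g(x) = -3·x^2 + 9·x + 3, leaving 0
The remainder is 0, so f(x) = g(x) · h(x) with h(x) = 3·x - 3. Hence g | f, i.e. f ∈ (g).

Final answer: YES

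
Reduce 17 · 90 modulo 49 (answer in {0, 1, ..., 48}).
Reduce the factors first: 90 ≡ 41 (mod 49), so 17 · 90 ≡ 17 · 41 (mod 49). 17 · 41 = 697. Dividing by 49: 697 = 14·49 + 11. So (17 · 90) mod 49 = 11.

Final answer: 11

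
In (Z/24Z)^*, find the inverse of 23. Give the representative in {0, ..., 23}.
Apply the extended Euclidean algorithm to (24, 23), tracking rows (r, s, t) with s·24 + t·23 = r. Each division r_prev = q·r_cur + r_new produces the new row as (previous row) − q·(current row):
  row A: (24, 1, 0)   [1·24 + 0·23 = 24]
  row B: (23, 0, 1)   [0·24 + 1·23 = 23]
  24 = 1·23 + 1   → row C = row A − 1·row B = (1, 1, −1)   [check: 1·24 − 1·23 = 1]
  23 = 23·1 + 0   → remainder 0, stop. gcd = 1 (last nonzero row C).
The gcd is 1, so 23 is invertible mod 24. The last nonzero row gives 1·24 − 1·23 = 1, so t = −1. So 23^(−1) ≡ −1 ≡ 23 (mod 24). Verify: 23 · 23 = 529 ≡ 1 (mod 24). ✓

Final answer: 23^(−1) ≡ 23 (mod 24)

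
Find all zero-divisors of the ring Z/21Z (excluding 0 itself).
nonzero zero-divisors of Z/21Z = {3, 6, 7, 9, 12, 14, 15, 18}

An element a ∈ Z/21Z (with a ≠ 0) is a zero-divisor iff gcd(a, 21) > 1 (because a is a unit precisely when gcd(a, n) = 1, and in Z/nZ every nonzero, non-unit element is a zero-divisor). Scan a = 1, ..., 20 and keep those with gcd(a, 21) > 1:
  gcd(3, 21) = 3, gcd(6, 21) = 3, gcd(7, 21) = 7, gcd(9, 21) = 3, gcd(12, 21) = 3, gcd(14, 21) = 7, gcd(15, 21) = 3, gcd(18, 21) = 3.
All other a ∈ {1, ..., 20} have gcd(a, 21) = 1 and are units. So the nonzero zero-divisors are exactly the 8 values of a appearing in this scan.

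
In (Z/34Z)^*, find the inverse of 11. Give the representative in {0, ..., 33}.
11^(−1) ≡ 31 (mod 34)

Apply the extended Euclidean algorithm to (34, 11), tracking rows (r, s, t) with s·34 + t·11 = r. Each division r_prev = q·r_cur + r_new produces the new row as (previous row) − q·(current row):
  row A: (34, 1, 0)   [1·34 + 0·11 = 34]
  row B: (11, 0, 1)   [0·34 + 1·11 = 11]
  34 = 3·11 + 1   → row C = row A − 3·row B = (1, 1, −3)   [check: 1·34 − 3·11 = 1]
  11 = 11·1 + 0   → remainder 0, stop. gcd = 1 (last nonzero row C).
The gcd is 1, so 11 is invertible mod 34. The last nonzero row gives 1·34 − 3·11 = 1, so t = −3. So 11^(−1) ≡ −3 ≡ 31 (mod 34). Verify: 11 · 31 = 341 ≡ 1 (mod 34). ✓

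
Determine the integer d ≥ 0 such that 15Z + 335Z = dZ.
In the PID Z, (a, b) is generated by gcd(a, b). Compute gcd(335, 15) with the extended Euclidean algorithm, tracking rows (r, s, t) with s·335 + t·15 = r:
  row A: (335, 1, 0)   [1·335 + 0·15 = 335]
  row B: (15, 0, 1)   [0·335 + 1·15 = 15]
  335 = 22·15 + 5   → row C = row A − 22·row B = (5, 1, −22)   [check: 1·335 − 22·15 = 5]
  15 = 3·5 + 0   → remainder 0, stop. gcd = 5 (last nonzero row C).
So gcd(15, 335) = 5, with Bézout identity 1·335 − 22·15 = 5. Containment (⊇): the Bézout identity exhibits 5 as an element of (15, 335), giving (5) ⊆ (15, 335). Containment (⊆): since 5 | 15 and 5 | 335 (15 = 5·3, 335 = 5·67), every Z-linear combination of 15 and 335 is divisible by 5, so (15, 335) ⊆ (5). Therefore (15, 335) = (5), d = 5.

Final answer: (15, 335) = (5); d = 5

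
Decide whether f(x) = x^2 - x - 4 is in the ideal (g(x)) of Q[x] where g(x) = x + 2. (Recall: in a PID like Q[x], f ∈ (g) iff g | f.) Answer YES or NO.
In Q[x] the ideal (g) consists of all multiples of g, so f ∈ (g) iff g | f, i.e. iff the remainder of f on division by g is 0. Divide f by g (g is monic, so eliminate the leading term of the running remainder at each step):
  leading term x^2: subtract (x)·g(x) = x^2 + 2·x, leaving -3·x - 4
  leading term -3·x: subtract (-3)·g(x) = -3·x - 6, leaving 2
The remainder r(x) = 2 ≠ 0 (and deg r < deg g), so g ∤ f, i.e. f ∉ (g).

Final answer: NO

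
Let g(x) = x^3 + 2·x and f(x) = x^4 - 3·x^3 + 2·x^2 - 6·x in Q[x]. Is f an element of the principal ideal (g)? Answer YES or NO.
In Q[x] the ideal (g) consists of all multiples of g, so f ∈ (g) iff g | f, i.e. iff the remainder of f on division by g is 0. Divide f by g (g is monic, so eliminate the leading term of the running remainder at each step):
  leading term x^4: subtract (x)·g(x) = x^4 + 2·x^2, leaving -3·x^3 - 6·x
  leading term -3·x^3: subtract (-3)·g(x) = -3·x^3 - 6·x, leaving 0
The remainder is 0, so f(x) = g(x) · h(x) with h(x) = x - 3. Hence g | f, i.e. f ∈ (g).

Final answer: YES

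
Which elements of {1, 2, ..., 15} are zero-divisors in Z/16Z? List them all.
nonzero zero-divisors of Z/16Z = {2, 4, 6, 8, 10, 12, 14}

An element a ∈ Z/16Z (with a ≠ 0) is a zero-divisor iff gcd(a, 16) > 1 (because a is a unit precisely when gcd(a, n) = 1, and in Z/nZ every nonzero, non-unit element is a zero-divisor). Scan a = 1, ..., 15 and keep those with gcd(a, 16) > 1:
  gcd(2, 16) = 2, gcd(4, 16) = 4, gcd(6, 16) = 2, gcd(8, 16) = 8, gcd(10, 16) = 2, gcd(12, 16) = 4, gcd(14, 16) = 2.
All other a ∈ {1, ..., 15} have gcd(a, 16) = 1 and are units. So the nonzero zero-divisors are exactly the 7 values of a appearing in this scan.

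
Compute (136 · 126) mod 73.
54

Reduce the factors first: 136 ≡ 63, 126 ≡ 53 (mod 73), so 136 · 126 ≡ 63 · 53 (mod 73). 63 · 53 = 3339. Dividing by 73: 3339 = 45·73 + 54. So (136 · 126) mod 73 = 54.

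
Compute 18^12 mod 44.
16

Use repeated squaring. Binary(12) = 1100. Walk through the bits of the exponent 12 left-to-right: at each bit after the leading one, square the running value, then multiply by 18 if the bit is 1 (always reducing mod 44):
  bit 1 = 1 (leading): start with 18.
  bit 2 = 1: square 18^2 = 324 ≡ 16; bit is 1, so multiply 16·18 = 288 ≡ 24 (mod 44).
  bit 3 = 0: square 24^2 = 576 ≡ 4 (mod 44).
  bit 4 = 0: square 4^2 = 16 (mod 44).
Final value: 18^12 ≡ 16 (mod 44).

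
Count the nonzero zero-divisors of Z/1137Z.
Z/1137Z has 380 nonzero zero-divisors

In Z/1137Z each nonzero element is either a unit (gcd with 1137 is 1) or a zero-divisor (gcd > 1). The number of units is φ(1137): factorise 1137 = 3 · 379, so φ(1137) = (3 − 1) · (379 − 1) = 2 · 378 = 756. The nonzero elements number 1137 − 1 = 1136. Hence the nonzero zero-divisors number 1136 − 756 = 380.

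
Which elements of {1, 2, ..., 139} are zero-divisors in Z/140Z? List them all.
An element a ∈ Z/140Z (with a ≠ 0) is a zero-divisor iff gcd(a, 140) > 1 (because a is a unit precisely when gcd(a, n) = 1, and in Z/nZ every nonzero, non-unit element is a zero-divisor). Scan a = 1, ..., 139 and keep those with gcd(a, 140) > 1:
  gcd(2, 140) = 2, gcd(4, 140) = 4, gcd(5, 140) = 5, gcd(6, 140) = 2, gcd(7, 140) = 7, gcd(8, 140) = 4, gcd(10, 140) = 10, gcd(12, 140) = 4, gcd(14, 140) = 14, gcd(15, 140) = 5, gcd(16, 140) = 4, gcd(18, 140) = 2, gcd(20, 140) = 20, gcd(21, 140) = 7, gcd(22, 140) = 2, gcd(24, 140) = 4, gcd(25, 140) = 5, gcd(26, 140) = 2, gcd(28, 140) = 28, gcd(30, 140) = 10, gcd(32, 140) = 4, gcd(34, 140) = 2, gcd(35, 140) = 35, gcd(36, 140) = 4, gcd(38, 140) = 2, gcd(40, 140) = 20, gcd(42, 140) = 14, gcd(44, 140) = 4, gcd(45, 140) = 5, gcd(46, 140) = 2, gcd(48, 140) = 4, gcd(49, 140) = 7, gcd(50, 140) = 10, gcd(52, 140) = 4, gcd(54, 140) = 2, gcd(55, 140) = 5, gcd(56, 140) = 28, gcd(58, 140) = 2, gcd(60, 140) = 20, gcd(62, 140) = 2, gcd(63, 140) = 7, gcd(64, 140) = 4, gcd(65, 140) = 5, gcd(66, 140) = 2, gcd(68, 140) = 4, gcd(70, 140) = 70, gcd(72, 140) = 4, gcd(74, 140) = 2, gcd(75, 140) = 5, gcd(76, 140) = 4, gcd(77, 140) = 7, gcd(78, 140) = 2, gcd(80, 140) = 20, gcd(82, 140) = 2, gcd(84, 140) = 28, gcd(85, 140) = 5, gcd(86, 140) = 2, gcd(88, 140) = 4, gcd(90, 140) = 10, gcd(91, 140) = 7, gcd(92, 140) = 4, gcd(94, 140) = 2, gcd(95, 140) = 5, gcd(96, 140) = 4, gcd(98, 140) = 14, gcd(100, 140) = 20, gcd(102, 140) = 2, gcd(104, 140) = 4, gcd(105, 140) = 35, gcd(106, 140) = 2, gcd(108, 140) = 4, gcd(110, 140) = 10, gcd(112, 140) = 28, gcd(114, 140) = 2, gcd(115, 140) = 5, gcd(116, 140) = 4, gcd(118, 140) = 2, gcd(119, 140) = 7, gcd(120, 140) = 20, gcd(122, 140) = 2, gcd(124, 140) = 4, gcd(125, 140) = 5, gcd(126, 140) = 14, gcd(128, 140) = 4, gcd(130, 140) = 10, gcd(132, 140) = 4, gcd(133, 140) = 7, gcd(134, 140) = 2, gcd(135, 140) = 5, gcd(136, 140) = 4, gcd(138, 140) = 2.
All other a ∈ {1, ..., 139} have gcd(a, 140) = 1 and are units. So the nonzero zero-divisors are exactly the 91 values of a appearing in this scan.

Final answer: nonzero zero-divisors of Z/140Z = {2, 4, 5, 6, 7, 8, 10, 12, 14, 15, 16, 18, 20, 21, 22, 24, 25, 26, 28, 30, 32, 34, 35, 36, 38, 40, 42, 44, 45, 46, 48, 49, 50, 52, 54, 55, 56, 58, 60, 62, 63, 64, 65, 66, 68, 70, 72, 74, 75, 76, 77, 78, 80, 82, 84, 85, 86, 88, 90, 91, 92, 94, 95, 96, 98, 100, 102, 104, 105, 106, 108, 110, 112, 114, 115, 116, 118, 119, 120, 122, 124, 125, 126, 128, 130, 132, 133, 134, 135, 136, 138}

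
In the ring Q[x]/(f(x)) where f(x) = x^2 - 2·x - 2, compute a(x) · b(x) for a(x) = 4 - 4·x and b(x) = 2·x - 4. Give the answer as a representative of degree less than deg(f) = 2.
a · b ≡ 8·x - 32 (mod f(x))

First multiply in Q[x] without reducing: a · b = -8·x^2 + 24·x - 16. Now divide by f(x) = x^2 - 2·x - 2, eliminating the leading term at each step:
  leading term -8·x^2: subtract (-8)·f(x) = -8·x^2 + 16·x + 16, leaving 8·x - 32
The degree is now < 2, so this is the remainder. Hence a · b ≡ 8·x - 32 in Q[x]/(f).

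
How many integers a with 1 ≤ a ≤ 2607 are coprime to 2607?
The number of a ∈ {1, ..., 2607} with gcd(a, 2607) = 1 is by definition Euler's totient φ(2607). φ is multiplicative, with φ(p^e) = p^e − p^(e−1). Factorise 2607 = 3 · 11 · 79. Then
  φ(2607) = (3 − 1) · (11 − 1) · (79 − 1) = 2 · 10 · 78 = 1560.
So there are 1560 such integers.

Final answer: 1560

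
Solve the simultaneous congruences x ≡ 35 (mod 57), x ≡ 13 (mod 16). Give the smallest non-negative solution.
The moduli 57, 16 are pairwise coprime, so by the CRT there is a unique solution mod 57·16 = 912.
Solve by successive substitution. Start with x ≡ 35 (mod 57).
  Combine with x ≡ 13 (mod 16): write x = 35 + 57·t and require 35 + 57·t ≡ 13 (mod 16), i.e. 57·t ≡ 13 − 35 ≡ 10 (mod 16). Since 57^(−1) ≡ 9 (mod 16) (57 ≡ 9 (mod 16)), t ≡ 9·10 ≡ 10 (mod 16). So x ≡ 35 + 57·10 = 605 (mod 912).
Unique solution in [0, 912): x = 605.

Final answer: x ≡ 605 (mod 912); the representative in [0, 912) is 605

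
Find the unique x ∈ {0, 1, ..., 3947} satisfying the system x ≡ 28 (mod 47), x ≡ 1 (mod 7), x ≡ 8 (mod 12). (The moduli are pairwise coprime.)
x ≡ 3788 (mod 3948); the representative in [0, 3948) is 3788

The moduli 47, 7, 12 are pairwise coprime, so by the CRT there is a unique solution mod 47·7·12 = 3948.
Solve by successive substitution. Start with x ≡ 28 (mod 47).
  Combine with x ≡ 1 (mod 7): write x = 28 + 47·t and require 28 + 47·t ≡ 1 (mod 7), i.e. 47·t ≡ 1 − 28 ≡ 1 (mod 7). Since 47^(−1) ≡ 3 (mod 7) (47 ≡ 5 (mod 7)), t ≡ 3·1 ≡ 3 (mod 7). So x ≡ 28 + 47·3 = 169 (mod 329).
  Combine with x ≡ 8 (mod 12): write x = 169 + 329·t and require 169 + 329·t ≡ 8 (mod 12), i.e. 329·t ≡ 8 − 169 ≡ 7 (mod 12). Since 329^(−1) ≡ 5 (mod 12) (329 ≡ 5 (mod 12)), t ≡ 5·7 ≡ 11 (mod 12). So x ≡ 169 + 329·11 = 3788 (mod 3948).
Unique solution in [0, 3948): x = 3788.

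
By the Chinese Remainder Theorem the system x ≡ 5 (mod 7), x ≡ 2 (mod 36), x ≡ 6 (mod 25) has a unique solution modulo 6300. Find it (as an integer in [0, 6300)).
The moduli 7, 36, 25 are pairwise coprime, so by the CRT there is a unique solution mod 7·36·25 = 6300.
Solve by successive substitution. Start with x ≡ 5 (mod 7).
  Combine with x ≡ 2 (mod 36): write x = 5 + 7·t and require 5 + 7·t ≡ 2 (mod 36), i.e. 7·t ≡ 2 − 5 ≡ 33 (mod 36). Since 7^(−1) ≡ 31 (mod 36), t ≡ 31·33 ≡ 15 (mod 36). So x ≡ 5 + 7·15 = 110 (mod 252).
  Combine with x ≡ 6 (mod 25): write x = 110 + 252·t and require 110 + 252·t ≡ 6 (mod 25), i.e. 252·t ≡ 6 − 110 ≡ 21 (mod 25). Since 252^(−1) ≡ 13 (mod 25) (252 ≡ 2 (mod 25)), t ≡ 13·21 ≡ 23 (mod 25). So x ≡ 110 + 252·23 = 5906 (mod 6300).
Unique solution in [0, 6300): x = 5906.

Final answer: x ≡ 5906 (mod 6300); the representative in [0, 6300) is 5906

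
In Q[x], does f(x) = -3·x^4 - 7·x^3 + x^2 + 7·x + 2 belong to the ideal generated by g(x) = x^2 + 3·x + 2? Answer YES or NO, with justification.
In Q[x] the ideal (g) consists of all multiples of g, so f ∈ (g) iff g | f, i.e. iff the remainder of f on division by g is 0. Divide f by g (g is monic, so eliminate the leading term of the running remainder at each step):
  leading term -3·x^4: subtract (-3·x^2)·g(x) = -3·x^4 - 9·x^3 - 6·x^2, leaving 2·x^3 + 7·x^2 + 7·x + 2
  leading term 2·x^3: subtract (2·x)·g(x) = 2·x^3 + 6·x^2 + 4·x, leaving x^2 + 3·x + 2
  leading term x^2: subtract (1)·g(x) = x^2 + 3·x + 2, leaving 0
The remainder is 0, so f(x) = g(x) · h(x) with h(x) = -3·x^2 + 2·x + 1. Hence g | f, i.e. f ∈ (g).

Final answer: YES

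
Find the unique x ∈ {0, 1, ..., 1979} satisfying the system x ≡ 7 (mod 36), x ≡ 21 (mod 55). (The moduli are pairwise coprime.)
The moduli 36, 55 are pairwise coprime, so by the CRT there is a unique solution mod 36·55 = 1980.
Solve by successive substitution. Start with x ≡ 7 (mod 36).
  Combine with x ≡ 21 (mod 55): write x = 7 + 36·t and require 7 + 36·t ≡ 21 (mod 55), i.e. 36·t ≡ 21 − 7 ≡ 14 (mod 55). Since 36^(−1) ≡ 26 (mod 55), t ≡ 26·14 ≡ 34 (mod 55). So x ≡ 7 + 36·34 = 1231 (mod 1980).
Unique solution in [0, 1980): x = 1231.

Final answer: x ≡ 1231 (mod 1980); the representative in [0, 1980) is 1231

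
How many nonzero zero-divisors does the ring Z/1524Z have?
Z/1524Z has 1019 nonzero zero-divisors

In Z/1524Z each nonzero element is either a unit (gcd with 1524 is 1) or a zero-divisor (gcd > 1). The number of units is φ(1524): factorise 1524 = 2^2 · 3 · 127, so φ(1524) = (2^2 − 2^1) · (3 − 1) · (127 − 1) = 2 · 2 · 126 = 504. The nonzero elements number 1524 − 1 = 1523. Hence the nonzero zero-divisors number 1523 − 504 = 1019.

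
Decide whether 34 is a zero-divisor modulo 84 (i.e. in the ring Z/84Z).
gcd(34, 84) = 2 > 1, so 34 is not a unit in Z/84Z. In Z/nZ every nonzero non-unit is a zero-divisor: explicitly, take b = 84/gcd = 42 ≠ 0 (mod 84); then 34·42 = 1428 = 17·84, i.e. 34·42 ≡ 0 (mod 84). So 34 is a zero-divisor.

Final answer: YES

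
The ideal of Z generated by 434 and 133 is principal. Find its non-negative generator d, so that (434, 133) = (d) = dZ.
In the PID Z, (a, b) is generated by gcd(a, b). Compute gcd(434, 133) with the extended Euclidean algorithm, tracking rows (r, s, t) with s·434 + t·133 = r:
  row A: (434, 1, 0)   [1·434 + 0·133 = 434]
  row B: (133, 0, 1)   [0·434 + 1·133 = 133]
  434 = 3·133 + 35   → row C = row A − 3·row B = (35, 1, −3)   [check: 1·434 − 3·133 = 35]
  133 = 3·35 + 28   → row D = row B − 3·row C = (28, −3, 10)   [check: −3·434 + 10·133 = 28]
  35 = 1·28 + 7   → row E = row C − 1·row D = (7, 4, −13)   [check: 4·434 − 13·133 = 7]
  28 = 4·7 + 0   → remainder 0, stop. gcd = 7 (last nonzero row E).
So gcd(434, 133) = 7, with Bézout identity 4·434 − 13·133 = 7. Containment (⊇): the Bézout identity exhibits 7 as an element of (434, 133), giving (7) ⊆ (434, 133). Containment (⊆): since 7 | 434 and 7 | 133 (434 = 7·62, 133 = 7·19), every Z-linear combination of 434 and 133 is divisible by 7, so (434, 133) ⊆ (7). Therefore (434, 133) = (7), d = 7.

Final answer: (434, 133) = (7); d = 7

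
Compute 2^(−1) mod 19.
2^(−1) ≡ 10 (mod 19)

Apply the extended Euclidean algorithm to (19, 2), tracking rows (r, s, t) with s·19 + t·2 = r. Each division r_prev = q·r_cur + r_new produces the new row as (previous row) − q·(current row):
  row A: (19, 1, 0)   [1·19 + 0·2 = 19]
  row B: (2, 0, 1)   [0·19 + 1·2 = 2]
  19 = 9·2 + 1   → row C = row A − 9·row B = (1, 1, −9)   [check: 1·19 − 9·2 = 1]
  2 = 2·1 + 0   → remainder 0, stop. gcd = 1 (last nonzero row C).
The gcd is 1, so 2 is invertible mod 19. The last nonzero row gives 1·19 − 9·2 = 1, so t = −9. So 2^(−1) ≡ −9 ≡ 10 (mod 19). Verify: 2 · 10 = 20 ≡ 1 (mod 19). ✓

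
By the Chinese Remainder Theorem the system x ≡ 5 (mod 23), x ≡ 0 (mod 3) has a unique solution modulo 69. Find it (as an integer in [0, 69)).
The moduli 23, 3 are pairwise coprime, so by the CRT there is a unique solution mod 23·3 = 69.
Solve by successive substitution. Start with x ≡ 5 (mod 23).
  Combine with x ≡ 0 (mod 3): write x = 5 + 23·t and require 5 + 23·t ≡ 0 (mod 3), i.e. 23·t ≡ 0 − 5 ≡ 1 (mod 3). Since 23^(−1) ≡ 2 (mod 3) (23 ≡ 2 (mod 3)), t ≡ 2·1 ≡ 2 (mod 3). So x ≡ 5 + 23·2 = 51 (mod 69).
Unique solution in [0, 69): x = 51.

Final answer: x ≡ 51 (mod 69); the representative in [0, 69) is 51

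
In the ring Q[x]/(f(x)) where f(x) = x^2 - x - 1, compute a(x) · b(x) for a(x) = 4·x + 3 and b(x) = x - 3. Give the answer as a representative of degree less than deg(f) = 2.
a · b ≡ -5·x - 5 (mod f(x))

First multiply in Q[x] without reducing: a · b = 4·x^2 - 9·x - 9. Now divide by f(x) = x^2 - x - 1, eliminating the leading term at each step:
  leading term 4·x^2: subtract (4)·f(x) = 4·x^2 - 4·x - 4, leaving -5·x - 5
The degree is now < 2, so this is the remainder. Hence a · b ≡ -5·x - 5 in Q[x]/(f).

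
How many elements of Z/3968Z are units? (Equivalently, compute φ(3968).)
An element a ∈ Z/3968Z is a unit iff gcd(a, 3968) = 1, so the number of units is φ(3968). φ is multiplicative, with φ(p^e) = p^e − p^(e−1). Factorise 3968 = 2^7 · 31. Then
  φ(3968) = (2^7 − 2^6) · (31 − 1) = 64 · 30 = 1920.

Final answer: Z/3968Z has φ(3968) = 1920 units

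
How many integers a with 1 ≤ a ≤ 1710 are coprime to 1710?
432

The number of a ∈ {1, ..., 1710} with gcd(a, 1710) = 1 is by definition Euler's totient φ(1710). φ is multiplicative, with φ(p^e) = p^e − p^(e−1). Factorise 1710 = 2 · 3^2 · 5 · 19. Then
  φ(1710) = (2 − 1) · (3^2 − 3^1) · (5 − 1) · (19 − 1) = 1 · 6 · 4 · 18 = 432.
So there are 432 such integers.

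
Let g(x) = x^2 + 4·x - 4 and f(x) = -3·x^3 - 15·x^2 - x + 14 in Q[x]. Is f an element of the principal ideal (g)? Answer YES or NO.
In Q[x] the ideal (g) consists of all multiples of g, so f ∈ (g) iff g | f, i.e. iff the remainder of f on division by g is 0. Divide f by g (g is monic, so eliminate the leading term of the running remainder at each step):
  leading term -3·x^3: subtract (-3·x)·g(x) = -3·x^3 - 12·x^2 + 12·x, leaving -3·x^2 - 13·x + 14
  leading term -3·x^2: subtract (-3)·g(x) = -3·x^2 - 12·x + 12, leaving 2 - x
The remainder r(x) = 2 - x ≠ 0 (and deg r < deg g), so g ∤ f, i.e. f ∉ (g).

Final answer: NO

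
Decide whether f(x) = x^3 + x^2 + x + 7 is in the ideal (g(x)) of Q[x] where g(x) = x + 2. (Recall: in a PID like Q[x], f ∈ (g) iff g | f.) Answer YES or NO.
In Q[x] the ideal (g) consists of all multiples of g, so f ∈ (g) iff g | f, i.e. iff the remainder of f on division by g is 0. Divide f by g (g is monic, so eliminate the leading term of the running remainder at each step):
  leading term x^3: subtract (x^2)·g(x) = x^3 + 2·x^2, leaving -x^2 + x + 7
  leading term -x^2: subtract (-x)·g(x) = -x^2 - 2·x, leaving 3·x + 7
  leading term 3·x: subtract (3)·g(x) = 3·x + 6, leaving 1
The remainder r(x) = 1 ≠ 0 (and deg r < deg g), so g ∤ f, i.e. f ∉ (g).

Final answer: NO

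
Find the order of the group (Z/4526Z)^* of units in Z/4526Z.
(Z/4526Z)^* consists of the classes a with gcd(a, 4526) = 1, so its order is φ(4526). φ is multiplicative, with φ(p^e) = p^e − p^(e−1). Factorise 4526 = 2 · 31 · 73. Then
  φ(4526) = (2 − 1) · (31 − 1) · (73 − 1) = 1 · 30 · 72 = 2160.
Thus |(Z/4526Z)^*| = 2160.

Final answer: |(Z/4526Z)^*| = 2160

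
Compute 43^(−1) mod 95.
43^(−1) ≡ 42 (mod 95)

Apply the extended Euclidean algorithm to (95, 43), tracking rows (r, s, t) with s·95 + t·43 = r. Each division r_prev = q·r_cur + r_new produces the new row as (previous row) − q·(current row):
  row A: (95, 1, 0)   [1·95 + 0·43 = 95]
  row B: (43, 0, 1)   [0·95 + 1·43 = 43]
  95 = 2·43 + 9   → row C = row A − 2·row B = (9, 1, −2)   [check: 1·95 − 2·43 = 9]
  43 = 4·9 + 7   → row D = row B − 4·row C = (7, −4, 9)   [check: −4·95 + 9·43 = 7]
  9 = 1·7 + 2   → row E = row C − 1·row D = (2, 5, −11)   [check: 5·95 − 11·43 = 2]
  7 = 3·2 + 1   → row F = row D − 3·row E = (1, −19, 42)   [check: −19·95 + 42·43 = 1]
  2 = 2·1 + 0   → remainder 0, stop. gcd = 1 (last nonzero row F).
The gcd is 1, so 43 is invertible mod 95. The last nonzero row gives −19·95 + 42·43 = 1, so t = 42. So 43^(−1) ≡ 42 (mod 95). Verify: 43 · 42 = 1806 ≡ 1 (mod 95). ✓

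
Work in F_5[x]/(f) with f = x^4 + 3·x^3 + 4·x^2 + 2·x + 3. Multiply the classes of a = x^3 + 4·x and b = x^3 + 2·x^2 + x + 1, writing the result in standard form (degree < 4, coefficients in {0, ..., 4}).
Multiply as integer polynomials: a · b = x^6 + 2·x^5 + 5·x^4 + 9·x^3 + 4·x^2 + 4·x. Reducing coefficients mod 5: a · b ≡ x^6 + 2·x^5 + 4·x^3 + 4·x^2 + 4·x. Now divide by f(x) = x^4 + 3·x^3 + 4·x^2 + 2·x + 3 in F_5[x], eliminating the leading term at each step:
  leading term x^6: subtract (x^2)·f(x) = x^6 + 3·x^5 + 4·x^4 + 2·x^3 + 3·x^2, leaving 4·x^5 + x^4 + 2·x^3 + x^2 + 4·x (coefficients mod 5)
  leading term 4·x^5: subtract (4·x)·f(x) = 4·x^5 + 2·x^4 + x^3 + 3·x^2 + 2·x, leaving 4·x^4 + x^3 + 3·x^2 + 2·x (coefficients mod 5)
  leading term 4·x^4: subtract (4)·f(x) = 4·x^4 + 2·x^3 + x^2 + 3·x + 2, leaving 4·x^3 + 2·x^2 + 4·x + 3 (coefficients mod 5)
The degree is now < 4, so this is the remainder. Hence a · b ≡ 4·x^3 + 2·x^2 + 4·x + 3 in F_5[x]/(f).

Final answer: a · b ≡ 4·x^3 + 2·x^2 + 4·x + 3 (mod f(x))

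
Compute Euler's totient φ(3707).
φ(3707) = 3360

φ is multiplicative, with φ(p^e) = p^e − p^(e−1). Factorise 3707 = 11 · 337. Then
  φ(3707) = (11 − 1) · (337 − 1) = 10 · 336 = 3360.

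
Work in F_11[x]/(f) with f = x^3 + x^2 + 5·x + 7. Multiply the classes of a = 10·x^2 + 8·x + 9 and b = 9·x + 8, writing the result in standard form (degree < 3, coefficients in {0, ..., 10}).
a · b ≡ 7·x^2 + 3·x + 3 (mod f(x))

Multiply as integer polynomials: a · b = 90·x^3 + 152·x^2 + 145·x + 72. Reducing coefficients mod 11: a · b ≡ 2·x^3 + 9·x^2 + 2·x + 6. Now divide by f(x) = x^3 + x^2 + 5·x + 7 in F_11[x], eliminating the leading term at each step:
  leading term 2·x^3: subtract (2)·f(x) = 2·x^3 + 2·x^2 + 10·x + 3, leaving 7·x^2 + 3·x + 3 (coefficients mod 11)
The degree is now < 3, so this is the remainder. Hence a · b ≡ 7·x^2 + 3·x + 3 in F_11[x]/(f).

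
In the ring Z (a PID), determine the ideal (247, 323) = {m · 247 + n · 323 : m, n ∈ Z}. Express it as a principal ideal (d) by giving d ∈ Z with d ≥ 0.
In the PID Z, (a, b) is generated by gcd(a, b). Compute gcd(323, 247) with the extended Euclidean algorithm, tracking rows (r, s, t) with s·323 + t·247 = r:
  row A: (323, 1, 0)   [1·323 + 0·247 = 323]
  row B: (247, 0, 1)   [0·323 + 1·247 = 247]
  323 = 1·247 + 76   → row C = row A − 1·row B = (76, 1, −1)   [check: 1·323 − 1·247 = 76]
  247 = 3·76 + 19   → row D = row B − 3·row C = (19, −3, 4)   [check: −3·323 + 4·247 = 19]
  76 = 4·19 + 0   → remainder 0, stop. gcd = 19 (last nonzero row D).
So gcd(247, 323) = 19, with Bézout identity −3·323 + 4·247 = 19. Containment (⊇): the Bézout identity exhibits 19 as an element of (247, 323), giving (19) ⊆ (247, 323). Containment (⊆): since 19 | 247 and 19 | 323 (247 = 19·13, 323 = 19·17), every Z-linear combination of 247 and 323 is divisible by 19, so (247, 323) ⊆ (19). Therefore (247, 323) = (19), d = 19.

Final answer: (247, 323) = (19); d = 19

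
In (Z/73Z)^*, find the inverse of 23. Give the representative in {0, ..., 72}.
23^(−1) ≡ 54 (mod 73)

Apply the extended Euclidean algorithm to (73, 23), tracking rows (r, s, t) with s·73 + t·23 = r. Each division r_prev = q·r_cur + r_new produces the new row as (previous row) − q·(current row):
  row A: (73, 1, 0)   [1·73 + 0·23 = 73]
  row B: (23, 0, 1)   [0·73 + 1·23 = 23]
  73 = 3·23 + 4   → row C = row A − 3·row B = (4, 1, −3)   [check: 1·73 − 3·23 = 4]
  23 = 5·4 + 3   → row D = row B − 5·row C = (3, −5, 16)   [check: −5·73 + 16·23 = 3]
  4 = 1·3 + 1   → row E = row C − 1·row D = (1, 6, −19)   [check: 6·73 − 19·23 = 1]
  3 = 3·1 + 0   → remainder 0, stop. gcd = 1 (last nonzero row E).
The gcd is 1, so 23 is invertible mod 73. The last nonzero row gives 6·73 − 19·23 = 1, so t = −19. So 23^(−1) ≡ −19 ≡ 54 (mod 73). Verify: 23 · 54 = 1242 ≡ 1 (mod 73). ✓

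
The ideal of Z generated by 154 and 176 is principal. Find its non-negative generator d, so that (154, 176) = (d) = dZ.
In the PID Z, (a, b) is generated by gcd(a, b). Compute gcd(176, 154) with the extended Euclidean algorithm, tracking rows (r, s, t) with s·176 + t·154 = r:
  row A: (176, 1, 0)   [1·176 + 0·154 = 176]
  row B: (154, 0, 1)   [0·176 + 1·154 = 154]
  176 = 1·154 + 22   → row C = row A − 1·row B = (22, 1, −1)   [check: 1·176 − 1·154 = 22]
  154 = 7·22 + 0   → remainder 0, stop. gcd = 22 (last nonzero row C).
So gcd(154, 176) = 22, with Bézout identity 1·176 − 1·154 = 22. Containment (⊇): the Bézout identity exhibits 22 as an element of (154, 176), giving (22) ⊆ (154, 176). Containment (⊆): since 22 | 154 and 22 | 176 (154 = 22·7, 176 = 22·8), every Z-linear combination of 154 and 176 is divisible by 22, so (154, 176) ⊆ (22). Therefore (154, 176) = (22), d = 22.

Final answer: (154, 176) = (22); d = 22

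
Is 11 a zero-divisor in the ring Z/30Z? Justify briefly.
NO

gcd(11, 30) = 1, so 11 is a unit in Z/30Z (it has a multiplicative inverse). A unit cannot be a zero-divisor: if 11·b ≡ 0 then multiplying both sides by 11^(−1) gives b ≡ 0. So 11 is not a zero-divisor.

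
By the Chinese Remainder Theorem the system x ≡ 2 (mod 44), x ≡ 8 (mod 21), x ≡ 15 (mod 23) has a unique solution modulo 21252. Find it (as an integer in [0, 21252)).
x ≡ 20462 (mod 21252); the representative in [0, 21252) is 20462

The moduli 44, 21, 23 are pairwise coprime, so by the CRT there is a unique solution mod 44·21·23 = 21252.
Solve by successive substitution. Start with x ≡ 2 (mod 44).
  Combine with x ≡ 8 (mod 21): write x = 2 + 44·t and require 2 + 44·t ≡ 8 (mod 21), i.e. 44·t ≡ 8 − 2 ≡ 6 (mod 21). Since 44^(−1) ≡ 11 (mod 21) (44 ≡ 2 (mod 21)), t ≡ 11·6 ≡ 3 (mod 21). So x ≡ 2 + 44·3 = 134 (mod 924).
  Combine with x ≡ 15 (mod 23): write x = 134 + 924·t and require 134 + 924·t ≡ 15 (mod 23), i.e. 924·t ≡ 15 − 134 ≡ 19 (mod 23). Since 924^(−1) ≡ 6 (mod 23) (924 ≡ 4 (mod 23)), t ≡ 6·19 ≡ 22 (mod 23). So x ≡ 134 + 924·22 = 20462 (mod 21252).
Unique solution in [0, 21252): x = 20462.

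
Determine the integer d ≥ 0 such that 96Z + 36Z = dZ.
In the PID Z, (a, b) is generated by gcd(a, b). Compute gcd(96, 36) with the extended Euclidean algorithm, tracking rows (r, s, t) with s·96 + t·36 = r:
  row A: (96, 1, 0)   [1·96 + 0·36 = 96]
  row B: (36, 0, 1)   [0·96 + 1·36 = 36]
  96 = 2·36 + 24   → row C = row A − 2·row B = (24, 1, −2)   [check: 1·96 − 2·36 = 24]
  36 = 1·24 + 12   → row D = row B − 1·row C = (12, −1, 3)   [check: −1·96 + 3·36 = 12]
  24 = 2·12 + 0   → remainder 0, stop. gcd = 12 (last nonzero row D).
So gcd(96, 36) = 12, with Bézout identity −1·96 + 3·36 = 12. Containment (⊇): the Bézout identity exhibits 12 as an element of (96, 36), giving (12) ⊆ (96, 36). Containment (⊆): since 12 | 96 and 12 | 36 (96 = 12·8, 36 = 12·3), every Z-linear combination of 96 and 36 is divisible by 12, so (96, 36) ⊆ (12). Therefore (96, 36) = (12), d = 12.

Final answer: (96, 36) = (12); d = 12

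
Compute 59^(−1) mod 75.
59^(−1) ≡ 14 (mod 75)

Apply the extended Euclidean algorithm to (75, 59), tracking rows (r, s, t) with s·75 + t·59 = r. Each division r_prev = q·r_cur + r_new produces the new row as (previous row) − q·(current row):
  row A: (75, 1, 0)   [1·75 + 0·59 = 75]
  row B: (59, 0, 1)   [0·75 + 1·59 = 59]
  75 = 1·59 + 16   → row C = row A − 1·row B = (16, 1, −1)   [check: 1·75 − 1·59 = 16]
  59 = 3·16 + 11   → row D = row B − 3·row C = (11, −3, 4)   [check: −3·75 + 4·59 = 11]
  16 = 1·11 + 5   → row E = row C − 1·row D = (5, 4, −5)   [check: 4·75 − 5·59 = 5]
  11 = 2·5 + 1   → row F = row D − 2·row E = (1, −11, 14)   [check: −11·75 + 14·59 = 1]
  5 = 5·1 + 0   → remainder 0, stop. gcd = 1 (last nonzero row F).
The gcd is 1, so 59 is invertible mod 75. The last nonzero row gives −11·75 + 14·59 = 1, so t = 14. So 59^(−1) ≡ 14 (mod 75). Verify: 59 · 14 = 826 ≡ 1 (mod 75). ✓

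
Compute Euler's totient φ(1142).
φ(1142) = 570

φ is multiplicative, with φ(p^e) = p^e − p^(e−1). Factorise 1142 = 2 · 571. Then
  φ(1142) = (2 − 1) · (571 − 1) = 1 · 570 = 570.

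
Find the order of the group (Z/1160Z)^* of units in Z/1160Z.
(Z/1160Z)^* consists of the classes a with gcd(a, 1160) = 1, so its order is φ(1160). φ is multiplicative, with φ(p^e) = p^e − p^(e−1). Factorise 1160 = 2^3 · 5 · 29. Then
  φ(1160) = (2^3 − 2^2) · (5 − 1) · (29 − 1) = 4 · 4 · 28 = 448.
Thus |(Z/1160Z)^*| = 448.

Final answer: |(Z/1160Z)^*| = 448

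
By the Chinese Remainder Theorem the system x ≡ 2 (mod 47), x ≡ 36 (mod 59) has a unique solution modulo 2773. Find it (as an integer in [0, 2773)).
x ≡ 331 (mod 2773); the representative in [0, 2773) is 331

The moduli 47, 59 are pairwise coprime, so by the CRT there is a unique solution mod 47·59 = 2773.
Solve by successive substitution. Start with x ≡ 2 (mod 47).
  Combine with x ≡ 36 (mod 59): write x = 2 + 47·t and require 2 + 47·t ≡ 36 (mod 59), i.e. 47·t ≡ 36 − 2 ≡ 34 (mod 59). Since 47^(−1) ≡ 54 (mod 59), t ≡ 54·34 ≡ 7 (mod 59). So x ≡ 2 + 47·7 = 331 (mod 2773).
Unique solution in [0, 2773): x = 331.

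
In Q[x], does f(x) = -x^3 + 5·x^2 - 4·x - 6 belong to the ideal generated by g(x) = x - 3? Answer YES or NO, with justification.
In Q[x] the ideal (g) consists of all multiples of g, so f ∈ (g) iff g | f, i.e. iff the remainder of f on division by g is 0. Divide f by g (g is monic, so eliminate the leading term of the running remainder at each step):
  leading term -x^3: subtract (-x^2)·g(x) = -x^3 + 3·x^2, leaving 2·x^2 - 4·x - 6
  leading term 2·x^2: subtract (2·x)·g(x) = 2·x^2 - 6·x, leaving 2·x - 6
  leading term 2·x: subtract (2)·g(x) = 2·x - 6, leaving 0
The remainder is 0, so f(x) = g(x) · h(x) with h(x) = -x^2 + 2·x + 2. Hence g | f, i.e. f ∈ (g).

Final answer: YES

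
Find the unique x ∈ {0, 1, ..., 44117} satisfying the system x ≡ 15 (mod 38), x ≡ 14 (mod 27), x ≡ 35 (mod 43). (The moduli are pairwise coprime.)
The moduli 38, 27, 43 are pairwise coprime, so by the CRT there is a unique solution mod 38·27·43 = 44118.
Solve by successive substitution. Start with x ≡ 15 (mod 38).
  Combine with x ≡ 14 (mod 27): write x = 15 + 38·t and require 15 + 38·t ≡ 14 (mod 27), i.e. 38·t ≡ 14 − 15 ≡ 26 (mod 27). Since 38^(−1) ≡ 5 (mod 27) (38 ≡ 11 (mod 27)), t ≡ 5·26 ≡ 22 (mod 27). So x ≡ 15 + 38·22 = 851 (mod 1026).
  Combine with x ≡ 35 (mod 43): write x = 851 + 1026·t and require 851 + 1026·t ≡ 35 (mod 43), i.e. 1026·t ≡ 35 − 851 ≡ 1 (mod 43). Since 1026^(−1) ≡ 7 (mod 43) (1026 ≡ 37 (mod 43)), t ≡ 7·1 ≡ 7 (mod 43). So x ≡ 851 + 1026·7 = 8033 (mod 44118).
Unique solution in [0, 44118): x = 8033.

Final answer: x ≡ 8033 (mod 44118); the representative in [0, 44118) is 8033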